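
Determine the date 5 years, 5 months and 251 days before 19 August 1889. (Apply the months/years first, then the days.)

Counting back 5 years, 5 months and 251 days from August 19, 1889: first the month/year part, then the days.
-5 years → 1884; month 8 − 5 = 3 → March 1884.
Day 19 is valid in March, giving March 19, 1884.
Now subtract 251 days from March 19, 1884.
Going back 19 days from March 19, 1884 reaches the end of the previous month; 251 − 19 = 232 left.
February 1884 has 29 days (1884 is a leap year): 232 − 29 = 203 left.
January 1884 has 31 days: 203 − 31 = 172 left.
December 1883 has 31 days: 172 − 31 = 141 left.
November 1883 has 30 days: 141 − 30 = 111 left.
October 1883 has 31 days: 111 − 31 = 80 left.
September 1883 has 30 days: 80 − 30 = 50 left.
August 1883 has 31 days: 50 − 31 = 19 left.
July 1883 has 31 days; 31 − 19 = 12 → July 12, 1883.

July 12, 1883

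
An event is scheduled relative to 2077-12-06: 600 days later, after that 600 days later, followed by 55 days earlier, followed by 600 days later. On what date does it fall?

Advancing 600 days from December 6, 2077:
December has 31 days, so 31 − 6 = 25 days remain after December 6, 2077; 600 − 25 = 575 left.
January 2078 has 31 days: 575 − 31 = 544 left.
February 2078 has 28 days (2078 is not a leap year): 544 − 28 = 516 left.
March 2078 has 31 days: 516 − 31 = 485 left.
April 2078 has 30 days: 485 − 30 = 455 left.
May 2078 has 31 days: 455 − 31 = 424 left.
June 2078 has 30 days: 424 − 30 = 394 left.
July 2078 has 31 days: 394 − 31 = 363 left.
August 2078 has 31 days: 363 − 31 = 332 left.
September 2078 has 30 days: 332 − 30 = 302 left.
October 2078 has 31 days: 302 − 31 = 271 left.
November 2078 has 30 days: 271 − 30 = 241 left.
December 2078 has 31 days: 241 − 31 = 210 left.
January 2079 has 31 days: 210 − 31 = 179 left.
February 2079 has 28 days (2079 is not a leap year): 179 − 28 = 151 left.
March 2079 has 31 days: 151 − 31 = 120 left.
April 2079 has 30 days: 120 − 30 = 90 left.
May 2079 has 31 days: 90 − 31 = 59 left.
June 2079 has 30 days: 59 − 30 = 29 left.
29 days into July 2079 → July 29, 2079.
Counting forward 600 days from July 29, 2079:
July has 31 days, so 31 − 29 = 2 days remain after July 29, 2079; 600 − 2 = 598 left.
August 2079 has 31 days: 598 − 31 = 567 left.
September 2079 has 30 days: 567 − 30 = 537 left.
October 2079 has 31 days: 537 − 31 = 506 left.
November 2079 has 30 days: 506 − 30 = 476 left.
December 2079 has 31 days: 476 − 31 = 445 left.
January 2080 has 31 days: 445 − 31 = 414 left.
February 2080 has 29 days (2080 is a leap year): 414 − 29 = 385 left.
March 2080 has 31 days: 385 − 31 = 354 left.
April 2080 has 30 days: 354 − 30 = 324 left.
May 2080 has 31 days: 324 − 31 = 293 left.
June 2080 has 30 days: 293 − 30 = 263 left.
July 2080 has 31 days: 263 − 31 = 232 left.
August 2080 has 31 days: 232 − 31 = 201 left.
September 2080 has 30 days: 201 − 30 = 171 left.
October 2080 has 31 days: 171 − 31 = 140 left.
November 2080 has 30 days: 140 − 30 = 110 left.
December 2080 has 31 days: 110 − 31 = 79 left.
January 2081 has 31 days: 79 − 31 = 48 left.
February 2081 has 28 days (2081 is not a leap year): 48 − 28 = 20 left.
20 days into March 2081 → March 20, 2081.
Subtracting 55 days from March 20, 2081:
Going back 20 days from March 20, 2081 reaches the end of the previous month; 55 − 20 = 35 left.
February 2081 has 28 days (2081 is not a leap year): 35 − 28 = 7 left.
January 2081 has 31 days; 31 − 7 = 24 → January 24, 2081.
Counting forward 600 days from January 24, 2081:
January has 31 days, so 31 − 24 = 7 days remain after January 24, 2081; 600 − 7 = 593 left.
February 2081 has 28 days (2081 is not a leap year): 593 − 28 = 565 left.
March 2081 has 31 days: 565 − 31 = 534 left.
April 2081 has 30 days: 534 − 30 = 504 left.
May 2081 has 31 days: 504 − 31 = 473 left.
June 2081 has 30 days: 473 − 30 = 443 left.
July 2081 has 31 days: 443 − 31 = 412 left.
August 2081 has 31 days: 412 − 31 = 381 left.
September 2081 has 30 days: 381 − 30 = 351 left.
October 2081 has 31 days: 351 − 31 = 320 left.
November 2081 has 30 days: 320 − 30 = 290 left.
December 2081 has 31 days: 290 − 31 = 259 left.
January 2082 has 31 days: 259 − 31 = 228 left.
February 2082 has 28 days (2082 is not a leap year): 228 − 28 = 200 left.
March 2082 has 31 days: 200 − 31 = 169 left.
April 2082 has 30 days: 169 − 30 = 139 left.
May 2082 has 31 days: 139 − 31 = 108 left.
June 2082 has 30 days: 108 − 30 = 78 left.
July 2082 has 31 days: 78 − 31 = 47 left.
August 2082 has 31 days: 47 − 31 = 16 left.
16 days into September 2082 → September 16, 2082.

September 16, 2082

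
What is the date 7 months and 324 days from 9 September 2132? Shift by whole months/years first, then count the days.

Counting forward 7 months and 324 days from September 9, 2132: first the month/year part, then the days.
month 9 + 7 = 16, which is month 4 of year 2133 → April 2133.
Day 9 is valid in April, giving April 9, 2133.
Now add 324 days from April 9, 2133.
April has 30 days, so 30 − 9 = 21 days remain after April 9, 2133; 324 − 21 = 303 left.
May 2133 has 31 days: 303 − 31 = 272 left.
June 2133 has 30 days: 272 − 30 = 242 left.
July 2133 has 31 days: 242 − 31 = 211 left.
August 2133 has 31 days: 211 − 31 = 180 left.
September 2133 has 30 days: 180 − 30 = 150 left.
October 2133 has 31 days: 150 − 31 = 119 left.
November 2133 has 30 days: 119 − 30 = 89 left.
December 2133 has 31 days: 89 − 31 = 58 left.
January 2134 has 31 days: 58 − 31 = 27 left.
27 days into February 2134 → February 27, 2134.

February 27, 2134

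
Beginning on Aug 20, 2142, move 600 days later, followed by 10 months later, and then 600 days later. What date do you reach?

October 4, 2146

Adding 600 days from August 20, 2142:
August has 31 days, so 31 − 20 = 11 days remain after August 20, 2142; 600 − 11 = 589 left.
September 2142 has 30 days: 589 − 30 = 559 left.
October 2142 has 31 days: 559 − 31 = 528 left.
November 2142 has 30 days: 528 − 30 = 498 left.
December 2142 has 31 days: 498 − 31 = 467 left.
January 2143 has 31 days: 467 − 31 = 436 left.
February 2143 has 28 days (2143 is not a leap year): 436 − 28 = 408 left.
March 2143 has 31 days: 408 − 31 = 377 left.
April 2143 has 30 days: 377 − 30 = 347 left.
May 2143 has 31 days: 347 − 31 = 316 left.
June 2143 has 30 days: 316 − 30 = 286 left.
July 2143 has 31 days: 286 − 31 = 255 left.
August 2143 has 31 days: 255 − 31 = 224 left.
September 2143 has 30 days: 224 − 30 = 194 left.
October 2143 has 31 days: 194 − 31 = 163 left.
November 2143 has 30 days: 163 − 30 = 133 left.
December 2143 has 31 days: 133 − 31 = 102 left.
January 2144 has 31 days: 102 − 31 = 71 left.
February 2144 has 29 days (2144 is a leap year): 71 − 29 = 42 left.
March 2144 has 31 days: 42 − 31 = 11 left.
11 days into April 2144 → April 11, 2144.
Counting forward 10 months from April 11, 2144:
month 4 + 10 = 14, which is month 2 of year 2145 → February 2145.
Day 11 is valid in February, giving February 11, 2145.
Advancing 600 days from February 11, 2145:
February has 28 days, so 28 − 11 = 17 days remain after February 11, 2145; 600 − 17 = 583 left.
March 2145 has 31 days: 583 − 31 = 552 left.
April 2145 has 30 days: 552 − 30 = 522 left.
May 2145 has 31 days: 522 − 31 = 491 left.
June 2145 has 30 days: 491 − 30 = 461 left.
July 2145 has 31 days: 461 − 31 = 430 left.
August 2145 has 31 days: 430 − 31 = 399 left.
September 2145 has 30 days: 399 − 30 = 369 left.
October 2145 has 31 days: 369 − 31 = 338 left.
November 2145 has 30 days: 338 − 30 = 308 left.
December 2145 has 31 days: 308 − 31 = 277 left.
January 2146 has 31 days: 277 − 31 = 246 left.
February 2146 has 28 days (2146 is not a leap year): 246 − 28 = 218 left.
March 2146 has 31 days: 218 − 31 = 187 left.
April 2146 has 30 days: 187 − 30 = 157 left.
May 2146 has 31 days: 157 − 31 = 126 left.
June 2146 has 30 days: 126 − 30 = 96 left.
July 2146 has 31 days: 96 − 31 = 65 left.
August 2146 has 31 days: 65 − 31 = 34 left.
September 2146 has 30 days: 34 − 30 = 4 left.
4 days into October 2146 → October 4, 2146.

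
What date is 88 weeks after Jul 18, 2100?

March 26, 2102

Adding 88 weeks = 616 days from July 18, 2100.
July has 31 days, so 31 − 18 = 13 days remain after July 18, 2100; 616 − 13 = 603 left.
August 2100 has 31 days: 603 − 31 = 572 left.
September 2100 has 30 days: 572 − 30 = 542 left.
October 2100 has 31 days: 542 − 31 = 511 left.
November 2100 has 30 days: 511 − 30 = 481 left.
December 2100 has 31 days: 481 − 31 = 450 left.
January 2101 has 31 days: 450 − 31 = 419 left.
February 2101 has 28 days (2101 is not a leap year): 419 − 28 = 391 left.
March 2101 has 31 days: 391 − 31 = 360 left.
April 2101 has 30 days: 360 − 30 = 330 left.
May 2101 has 31 days: 330 − 31 = 299 left.
June 2101 has 30 days: 299 − 30 = 269 left.
July 2101 has 31 days: 269 − 31 = 238 left.
August 2101 has 31 days: 238 − 31 = 207 left.
September 2101 has 30 days: 207 − 30 = 177 left.
October 2101 has 31 days: 177 − 31 = 146 left.
November 2101 has 30 days: 146 − 30 = 116 left.
December 2101 has 31 days: 116 − 31 = 85 left.
January 2102 has 31 days: 85 − 31 = 54 left.
February 2102 has 28 days (2102 is not a leap year): 54 − 28 = 26 left.
26 days into March 2102 → March 26, 2102.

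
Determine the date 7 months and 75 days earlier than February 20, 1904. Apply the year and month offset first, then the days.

Going back 7 months and 75 days from February 20, 1904: first the month/year part, then the days.
month 2 − 7 = -5, which is month 7 of year 1903 → July 1903.
Day 20 is valid in July, giving July 20, 1903.
Now subtract 75 days from July 20, 1903.
Going back 20 days from July 20, 1903 reaches the end of the previous month; 75 − 20 = 55 left.
June 1903 has 30 days: 55 − 30 = 25 left.
May 1903 has 31 days; 31 − 25 = 6 → May 6, 1903.

May 6, 1903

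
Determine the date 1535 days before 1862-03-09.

Subtracting 1535 days from March 9, 1862.
Going back 9 days from March 9, 1862 reaches the end of the previous month; 1535 − 9 = 1526 left.
February 1862 has 28 days (1862 is not a leap year): 1526 − 28 = 1498 left.
January 1862 has 31 days: 1498 − 31 = 1467 left.
December 1861 has 31 days: 1467 − 31 = 1436 left.
November 1861 has 30 days: 1436 − 30 = 1406 left.
October 1861 has 31 days: 1406 − 31 = 1375 left.
September 1861 has 30 days: 1375 − 30 = 1345 left.
August 1861 has 31 days: 1345 − 31 = 1314 left.
July 1861 has 31 days: 1314 − 31 = 1283 left.
June 1861 has 30 days: 1283 − 30 = 1253 left.
May 1861 has 31 days: 1253 − 31 = 1222 left.
April 1861 has 30 days: 1222 − 30 = 1192 left.
March 1861 has 31 days: 1192 − 31 = 1161 left.
February 1861 has 28 days (1861 is not a leap year): 1161 − 28 = 1133 left.
January 1861 has 31 days: 1133 − 31 = 1102 left.
December 1860 has 31 days: 1102 − 31 = 1071 left.
November 1860 has 30 days: 1071 − 30 = 1041 left.
October 1860 has 31 days: 1041 − 31 = 1010 left.
September 1860 has 30 days: 1010 − 30 = 980 left.
August 1860 has 31 days: 980 − 31 = 949 left.
July 1860 has 31 days: 949 − 31 = 918 left.
June 1860 has 30 days: 918 − 30 = 888 left.
May 1860 has 31 days: 888 − 31 = 857 left.
April 1860 has 30 days: 857 − 30 = 827 left.
March 1860 has 31 days: 827 − 31 = 796 left.
February 1860 has 29 days (1860 is a leap year): 796 − 29 = 767 left.
January 1860 has 31 days: 767 − 31 = 736 left.
December 1859 has 31 days: 736 − 31 = 705 left.
November 1859 has 30 days: 705 − 30 = 675 left.
October 1859 has 31 days: 675 − 31 = 644 left.
September 1859 has 30 days: 644 − 30 = 614 left.
August 1859 has 31 days: 614 − 31 = 583 left.
July 1859 has 31 days: 583 − 31 = 552 left.
June 1859 has 30 days: 552 − 30 = 522 left.
May 1859 has 31 days: 522 − 31 = 491 left.
April 1859 has 30 days: 491 − 30 = 461 left.
March 1859 has 31 days: 461 − 31 = 430 left.
February 1859 has 28 days (1859 is not a leap year): 430 − 28 = 402 left.
January 1859 has 31 days: 402 − 31 = 371 left.
December 1858 has 31 days: 371 − 31 = 340 left.
November 1858 has 30 days: 340 − 30 = 310 left.
October 1858 has 31 days: 310 − 31 = 279 left.
September 1858 has 30 days: 279 − 30 = 249 left.
August 1858 has 31 days: 249 − 31 = 218 left.
July 1858 has 31 days: 218 − 31 = 187 left.
June 1858 has 30 days: 187 − 30 = 157 left.
May 1858 has 31 days: 157 − 31 = 126 left.
April 1858 has 30 days: 126 − 30 = 96 left.
March 1858 has 31 days: 96 − 31 = 65 left.
February 1858 has 28 days (1858 is not a leap year): 65 − 28 = 37 left.
January 1858 has 31 days: 37 − 31 = 6 left.
December 1857 has 31 days; 31 − 6 = 25 → December 25, 1857.

December 25, 1857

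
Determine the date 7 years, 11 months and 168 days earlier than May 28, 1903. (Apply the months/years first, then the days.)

January 11, 1895

Going back 7 years, 11 months and 168 days from May 28, 1903: first the month/year part, then the days.
-7 years → 1896; month 5 − 11 = -6, which is month 6 of year 1895 → June 1895.
Day 28 is valid in June, giving June 28, 1895.
Now subtract 168 days from June 28, 1895.
Going back 28 days from June 28, 1895 reaches the end of the previous month; 168 − 28 = 140 left.
May 1895 has 31 days: 140 − 31 = 109 left.
April 1895 has 30 days: 109 − 30 = 79 left.
March 1895 has 31 days: 79 − 31 = 48 left.
February 1895 has 28 days (1895 is not a leap year): 48 − 28 = 20 left.
January 1895 has 31 days; 31 − 20 = 11 → January 11, 1895.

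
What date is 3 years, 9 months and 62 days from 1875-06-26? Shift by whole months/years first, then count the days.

May 27, 1879

Counting forward 3 years, 9 months and 62 days from June 26, 1875: first the month/year part, then the days.
+3 years → 1878; month 6 + 9 = 15, which is month 3 of year 1879 → March 1879.
Day 26 is valid in March, giving March 26, 1879.
Now add 62 days from March 26, 1879.
March has 31 days, so 31 − 26 = 5 days remain after March 26, 1879; 62 − 5 = 57 left.
April 1879 has 30 days: 57 − 30 = 27 left.
27 days into May 1879 → May 27, 1879.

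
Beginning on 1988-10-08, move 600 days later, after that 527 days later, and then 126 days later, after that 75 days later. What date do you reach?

Advancing 600 days from October 8, 1988:
October has 31 days, so 31 − 8 = 23 days remain after October 8, 1988; 600 − 23 = 577 left.
November 1988 has 30 days: 577 − 30 = 547 left.
December 1988 has 31 days: 547 − 31 = 516 left.
January 1989 has 31 days: 516 − 31 = 485 left.
February 1989 has 28 days (1989 is not a leap year): 485 − 28 = 457 left.
March 1989 has 31 days: 457 − 31 = 426 left.
April 1989 has 30 days: 426 − 30 = 396 left.
May 1989 has 31 days: 396 − 31 = 365 left.
June 1989 has 30 days: 365 − 30 = 335 left.
July 1989 has 31 days: 335 − 31 = 304 left.
August 1989 has 31 days: 304 − 31 = 273 left.
September 1989 has 30 days: 273 − 30 = 243 left.
October 1989 has 31 days: 243 − 31 = 212 left.
November 1989 has 30 days: 212 − 30 = 182 left.
December 1989 has 31 days: 182 − 31 = 151 left.
January 1990 has 31 days: 151 − 31 = 120 left.
February 1990 has 28 days (1990 is not a leap year): 120 − 28 = 92 left.
March 1990 has 31 days: 92 − 31 = 61 left.
April 1990 has 30 days: 61 − 30 = 31 left.
31 days into May 1990 → May 31, 1990.
Counting forward 527 days from May 31, 1990:
May has 31 days, so 31 − 31 = 0 days remain after May 31, 1990; 527 − 0 = 527 left.
June 1990 has 30 days: 527 − 30 = 497 left.
July 1990 has 31 days: 497 − 31 = 466 left.
August 1990 has 31 days: 466 − 31 = 435 left.
September 1990 has 30 days: 435 − 30 = 405 left.
October 1990 has 31 days: 405 − 31 = 374 left.
November 1990 has 30 days: 374 − 30 = 344 left.
December 1990 has 31 days: 344 − 31 = 313 left.
January 1991 has 31 days: 313 − 31 = 282 left.
February 1991 has 28 days (1991 is not a leap year): 282 − 28 = 254 left.
March 1991 has 31 days: 254 − 31 = 223 left.
April 1991 has 30 days: 223 − 30 = 193 left.
May 1991 has 31 days: 193 − 31 = 162 left.
June 1991 has 30 days: 162 − 30 = 132 left.
July 1991 has 31 days: 132 − 31 = 101 left.
August 1991 has 31 days: 101 − 31 = 70 left.
September 1991 has 30 days: 70 − 30 = 40 left.
October 1991 has 31 days: 40 − 31 = 9 left.
9 days into November 1991 → November 9, 1991.
Advancing 126 days from November 9, 1991:
November has 30 days, so 30 − 9 = 21 days remain after November 9, 1991; 126 − 21 = 105 left.
December 1991 has 31 days: 105 − 31 = 74 left.
January 1992 has 31 days: 74 − 31 = 43 left.
February 1992 has 29 days (1992 is a leap year): 43 − 29 = 14 left.
14 days into March 1992 → March 14, 1992.
Adding 75 days from March 14, 1992:
March has 31 days, so 31 − 14 = 17 days remain after March 14, 1992; 75 − 17 = 58 left.
April 1992 has 30 days: 58 − 30 = 28 left.
28 days into May 1992 → May 28, 1992.

May 28, 1992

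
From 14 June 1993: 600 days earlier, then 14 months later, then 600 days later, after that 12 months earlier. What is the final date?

August 15, 1993

Subtracting 600 days from June 14, 1993:
Going back 14 days from June 14, 1993 reaches the end of the previous month; 600 − 14 = 586 left.
May 1993 has 31 days: 586 − 31 = 555 left.
April 1993 has 30 days: 555 − 30 = 525 left.
March 1993 has 31 days: 525 − 31 = 494 left.
February 1993 has 28 days (1993 is not a leap year): 494 − 28 = 466 left.
January 1993 has 31 days: 466 − 31 = 435 left.
December 1992 has 31 days: 435 − 31 = 404 left.
November 1992 has 30 days: 404 − 30 = 374 left.
October 1992 has 31 days: 374 − 31 = 343 left.
September 1992 has 30 days: 343 − 30 = 313 left.
August 1992 has 31 days: 313 − 31 = 282 left.
July 1992 has 31 days: 282 − 31 = 251 left.
June 1992 has 30 days: 251 − 30 = 221 left.
May 1992 has 31 days: 221 − 31 = 190 left.
April 1992 has 30 days: 190 − 30 = 160 left.
March 1992 has 31 days: 160 − 31 = 129 left.
February 1992 has 29 days (1992 is a leap year): 129 − 29 = 100 left.
January 1992 has 31 days: 100 − 31 = 69 left.
December 1991 has 31 days: 69 − 31 = 38 left.
November 1991 has 30 days: 38 − 30 = 8 left.
October 1991 has 31 days; 31 − 8 = 23 → October 23, 1991.
Counting forward 14 months from October 23, 1991:
month 10 + 14 = 24, which is month 12 of year 1992 → December 1992.
Day 23 is valid in December, giving December 23, 1992.
Advancing 600 days from December 23, 1992:
December has 31 days, so 31 − 23 = 8 days remain after December 23, 1992; 600 − 8 = 592 left.
January 1993 has 31 days: 592 − 31 = 561 left.
February 1993 has 28 days (1993 is not a leap year): 561 − 28 = 533 left.
March 1993 has 31 days: 533 − 31 = 502 left.
April 1993 has 30 days: 502 − 30 = 472 left.
May 1993 has 31 days: 472 − 31 = 441 left.
June 1993 has 30 days: 441 − 30 = 411 left.
July 1993 has 31 days: 411 − 31 = 380 left.
August 1993 has 31 days: 380 − 31 = 349 left.
September 1993 has 30 days: 349 − 30 = 319 left.
October 1993 has 31 days: 319 − 31 = 288 left.
November 1993 has 30 days: 288 − 30 = 258 left.
December 1993 has 31 days: 258 − 31 = 227 left.
January 1994 has 31 days: 227 − 31 = 196 left.
February 1994 has 28 days (1994 is not a leap year): 196 − 28 = 168 left.
March 1994 has 31 days: 168 − 31 = 137 left.
April 1994 has 30 days: 137 − 30 = 107 left.
May 1994 has 31 days: 107 − 31 = 76 left.
June 1994 has 30 days: 76 − 30 = 46 left.
July 1994 has 31 days: 46 − 31 = 15 left.
15 days into August 1994 → August 15, 1994.
Counting back 12 months from August 15, 1994:
month 8 − 12 = -4, which is month 8 of year 1993 → August 1993.
Day 15 is valid in August, giving August 15, 1993.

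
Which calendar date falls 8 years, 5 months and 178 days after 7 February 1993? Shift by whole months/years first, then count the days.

January 1, 2002

Advancing 8 years, 5 months and 178 days from February 7, 1993: first the month/year part, then the days.
+8 years → 2001; month 2 + 5 = 7 → July 2001.
Day 7 is valid in July, giving July 7, 2001.
Now add 178 days from July 7, 2001.
July has 31 days, so 31 − 7 = 24 days remain after July 7, 2001; 178 − 24 = 154 left.
August 2001 has 31 days: 154 − 31 = 123 left.
September 2001 has 30 days: 123 − 30 = 93 left.
October 2001 has 31 days: 93 − 31 = 62 left.
November 2001 has 30 days: 62 − 30 = 32 left.
December 2001 has 31 days: 32 − 31 = 1 left.
1 day into January 2002 → January 1, 2002.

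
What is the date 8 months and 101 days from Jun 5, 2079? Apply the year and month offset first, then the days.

May 16, 2080

Counting forward 8 months and 101 days from June 5, 2079: first the month/year part, then the days.
month 6 + 8 = 14, which is month 2 of year 2080 → February 2080.
Day 5 is valid in February, giving February 5, 2080.
Now add 101 days from February 5, 2080.
February has 29 days, so 29 − 5 = 24 days remain after February 5, 2080; 101 − 24 = 77 left.
March 2080 has 31 days: 77 − 31 = 46 left.
April 2080 has 30 days: 46 − 30 = 16 left.
16 days into May 2080 → May 16, 2080.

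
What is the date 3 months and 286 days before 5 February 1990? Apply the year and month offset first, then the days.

Subtracting 3 months and 286 days from February 5, 1990: first the month/year part, then the days.
month 2 − 3 = -1, which is month 11 of year 1989 → November 1989.
Day 5 is valid in November, giving November 5, 1989.
Now subtract 286 days from November 5, 1989.
Going back 5 days from November 5, 1989 reaches the end of the previous month; 286 − 5 = 281 left.
October 1989 has 31 days: 281 − 31 = 250 left.
September 1989 has 30 days: 250 − 30 = 220 left.
August 1989 has 31 days: 220 − 31 = 189 left.
July 1989 has 31 days: 189 − 31 = 158 left.
June 1989 has 30 days: 158 − 30 = 128 left.
May 1989 has 31 days: 128 − 31 = 97 left.
April 1989 has 30 days: 97 − 30 = 67 left.
March 1989 has 31 days: 67 − 31 = 36 left.
February 1989 has 28 days (1989 is not a leap year): 36 − 28 = 8 left.
January 1989 has 31 days; 31 − 8 = 23 → January 23, 1989.

January 23, 1989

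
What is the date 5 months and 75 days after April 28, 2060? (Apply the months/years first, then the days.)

Advancing 5 months and 75 days from April 28, 2060: first the month/year part, then the days.
month 4 + 5 = 9 → September 2060.
Day 28 is valid in September, giving September 28, 2060.
Now add 75 days from September 28, 2060.
September has 30 days, so 30 − 28 = 2 days remain after September 28, 2060; 75 − 2 = 73 left.
October 2060 has 31 days: 73 − 31 = 42 left.
November 2060 has 30 days: 42 − 30 = 12 left.
12 days into December 2060 → December 12, 2060.

December 12, 2060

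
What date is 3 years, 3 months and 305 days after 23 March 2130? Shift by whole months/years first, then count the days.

April 24, 2134

Adding 3 years, 3 months and 305 days from March 23, 2130: first the month/year part, then the days.
+3 years → 2133; month 3 + 3 = 6 → June 2133.
Day 23 is valid in June, giving June 23, 2133.
Now add 305 days from June 23, 2133.
June has 30 days, so 30 − 23 = 7 days remain after June 23, 2133; 305 − 7 = 298 left.
July 2133 has 31 days: 298 − 31 = 267 left.
August 2133 has 31 days: 267 − 31 = 236 left.
September 2133 has 30 days: 236 − 30 = 206 left.
October 2133 has 31 days: 206 − 31 = 175 left.
November 2133 has 30 days: 175 − 30 = 145 left.
December 2133 has 31 days: 145 − 31 = 114 left.
January 2134 has 31 days: 114 − 31 = 83 left.
February 2134 has 28 days (2134 is not a leap year): 83 − 28 = 55 left.
March 2134 has 31 days: 55 − 31 = 24 left.
24 days into April 2134 → April 24, 2134.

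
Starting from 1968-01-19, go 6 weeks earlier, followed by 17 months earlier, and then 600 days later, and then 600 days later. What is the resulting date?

Counting back 6 weeks (= 42 days) from January 19, 1968:
Going back 19 days from January 19, 1968 reaches the end of the previous month; 42 − 19 = 23 left.
December 1967 has 31 days; 31 − 23 = 8 → December 8, 1967.
Counting back 17 months from December 8, 1967:
month 12 − 17 = -5, which is month 7 of year 1966 → July 1966.
Day 8 is valid in July, giving July 8, 1966.
Counting forward 600 days from July 8, 1966:
July has 31 days, so 31 − 8 = 23 days remain after July 8, 1966; 600 − 23 = 577 left.
August 1966 has 31 days: 577 − 31 = 546 left.
September 1966 has 30 days: 546 − 30 = 516 left.
October 1966 has 31 days: 516 − 31 = 485 left.
November 1966 has 30 days: 485 − 30 = 455 left.
December 1966 has 31 days: 455 − 31 = 424 left.
January 1967 has 31 days: 424 − 31 = 393 left.
February 1967 has 28 days (1967 is not a leap year): 393 − 28 = 365 left.
March 1967 has 31 days: 365 − 31 = 334 left.
April 1967 has 30 days: 334 − 30 = 304 left.
May 1967 has 31 days: 304 − 31 = 273 left.
June 1967 has 30 days: 273 − 30 = 243 left.
July 1967 has 31 days: 243 − 31 = 212 left.
August 1967 has 31 days: 212 − 31 = 181 left.
September 1967 has 30 days: 181 − 30 = 151 left.
October 1967 has 31 days: 151 − 31 = 120 left.
November 1967 has 30 days: 120 − 30 = 90 left.
December 1967 has 31 days: 90 − 31 = 59 left.
January 1968 has 31 days: 59 − 31 = 28 left.
28 days into February 1968 → February 28, 1968.
Adding 600 days from February 28, 1968:
February has 29 days, so 29 − 28 = 1 day remains after February 28, 1968; 600 − 1 = 599 left.
March 1968 has 31 days: 599 − 31 = 568 left.
April 1968 has 30 days: 568 − 30 = 538 left.
May 1968 has 31 days: 538 − 31 = 507 left.
June 1968 has 30 days: 507 − 30 = 477 left.
July 1968 has 31 days: 477 − 31 = 446 left.
August 1968 has 31 days: 446 − 31 = 415 left.
September 1968 has 30 days: 415 − 30 = 385 left.
October 1968 has 31 days: 385 − 31 = 354 left.
November 1968 has 30 days: 354 − 30 = 324 left.
December 1968 has 31 days: 324 − 31 = 293 left.
January 1969 has 31 days: 293 − 31 = 262 left.
February 1969 has 28 days (1969 is not a leap year): 262 − 28 = 234 left.
March 1969 has 31 days: 234 − 31 = 203 left.
April 1969 has 30 days: 203 − 30 = 173 left.
May 1969 has 31 days: 173 − 31 = 142 left.
June 1969 has 30 days: 142 − 30 = 112 left.
July 1969 has 31 days: 112 − 31 = 81 left.
August 1969 has 31 days: 81 − 31 = 50 left.
September 1969 has 30 days: 50 − 30 = 20 left.
20 days into October 1969 → October 20, 1969.

October 20, 1969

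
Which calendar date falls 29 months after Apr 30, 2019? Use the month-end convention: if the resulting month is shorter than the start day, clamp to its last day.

Advancing 29 months from April 30, 2019.
month 4 + 29 = 33, which is month 9 of year 2021 → September 2021.
Day 30 is valid in September, giving September 30, 2021.

September 30, 2021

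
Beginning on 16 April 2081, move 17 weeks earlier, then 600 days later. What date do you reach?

Going back 17 weeks (= 119 days) from April 16, 2081:
Going back 16 days from April 16, 2081 reaches the end of the previous month; 119 − 16 = 103 left.
March 2081 has 31 days: 103 − 31 = 72 left.
February 2081 has 28 days (2081 is not a leap year): 72 − 28 = 44 left.
January 2081 has 31 days: 44 − 31 = 13 left.
December 2080 has 31 days; 31 − 13 = 18 → December 18, 2080.
Advancing 600 days from December 18, 2080:
December has 31 days, so 31 − 18 = 13 days remain after December 18, 2080; 600 − 13 = 587 left.
January 2081 has 31 days: 587 − 31 = 556 left.
February 2081 has 28 days (2081 is not a leap year): 556 − 28 = 528 left.
March 2081 has 31 days: 528 − 31 = 497 left.
April 2081 has 30 days: 497 − 30 = 467 left.
May 2081 has 31 days: 467 − 31 = 436 left.
June 2081 has 30 days: 436 − 30 = 406 left.
July 2081 has 31 days: 406 − 31 = 375 left.
August 2081 has 31 days: 375 − 31 = 344 left.
September 2081 has 30 days: 344 − 30 = 314 left.
October 2081 has 31 days: 314 − 31 = 283 left.
November 2081 has 30 days: 283 − 30 = 253 left.
December 2081 has 31 days: 253 − 31 = 222 left.
January 2082 has 31 days: 222 − 31 = 191 left.
February 2082 has 28 days (2082 is not a leap year): 191 − 28 = 163 left.
March 2082 has 31 days: 163 − 31 = 132 left.
April 2082 has 30 days: 132 − 30 = 102 left.
May 2082 has 31 days: 102 − 31 = 71 left.
June 2082 has 30 days: 71 − 30 = 41 left.
July 2082 has 31 days: 41 − 31 = 10 left.
10 days into August 2082 → August 10, 2082.

August 10, 2082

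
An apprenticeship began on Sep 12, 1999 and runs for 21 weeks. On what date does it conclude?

Counting forward 21 weeks = 147 days from September 12, 1999.
September has 30 days, so 30 − 12 = 18 days remain after September 12, 1999; 147 − 18 = 129 left.
October 1999 has 31 days: 129 − 31 = 98 left.
November 1999 has 30 days: 98 − 30 = 68 left.
December 1999 has 31 days: 68 − 31 = 37 left.
January 2000 has 31 days: 37 − 31 = 6 left.
6 days into February 2000 → February 6, 2000.

February 6, 2000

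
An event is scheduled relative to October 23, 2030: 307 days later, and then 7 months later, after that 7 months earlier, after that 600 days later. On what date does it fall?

April 17, 2033

Adding 307 days from October 23, 2030:
October has 31 days, so 31 − 23 = 8 days remain after October 23, 2030; 307 − 8 = 299 left.
November 2030 has 30 days: 299 − 30 = 269 left.
December 2030 has 31 days: 269 − 31 = 238 left.
January 2031 has 31 days: 238 − 31 = 207 left.
February 2031 has 28 days (2031 is not a leap year): 207 − 28 = 179 left.
March 2031 has 31 days: 179 − 31 = 148 left.
April 2031 has 30 days: 148 − 30 = 118 left.
May 2031 has 31 days: 118 − 31 = 87 left.
June 2031 has 30 days: 87 − 30 = 57 left.
July 2031 has 31 days: 57 − 31 = 26 left.
26 days into August 2031 → August 26, 2031.
Adding 7 months from August 26, 2031:
month 8 + 7 = 15, which is month 3 of year 2032 → March 2032.
Day 26 is valid in March, giving March 26, 2032.
Subtracting 7 months from March 26, 2032:
month 3 − 7 = -4, which is month 8 of year 2031 → August 2031.
Day 26 is valid in August, giving August 26, 2031.
Counting forward 600 days from August 26, 2031:
August has 31 days, so 31 − 26 = 5 days remain after August 26, 2031; 600 − 5 = 595 left.
September 2031 has 30 days: 595 − 30 = 565 left.
October 2031 has 31 days: 565 − 31 = 534 left.
November 2031 has 30 days: 534 − 30 = 504 left.
December 2031 has 31 days: 504 − 31 = 473 left.
January 2032 has 31 days: 473 − 31 = 442 left.
February 2032 has 29 days (2032 is a leap year): 442 − 29 = 413 left.
March 2032 has 31 days: 413 − 31 = 382 left.
April 2032 has 30 days: 382 − 30 = 352 left.
May 2032 has 31 days: 352 − 31 = 321 left.
June 2032 has 30 days: 321 − 30 = 291 left.
July 2032 has 31 days: 291 − 31 = 260 left.
August 2032 has 31 days: 260 − 31 = 229 left.
September 2032 has 30 days: 229 − 30 = 199 left.
October 2032 has 31 days: 199 − 31 = 168 left.
November 2032 has 30 days: 168 − 30 = 138 left.
December 2032 has 31 days: 138 − 31 = 107 left.
January 2033 has 31 days: 107 − 31 = 76 left.
February 2033 has 28 days (2033 is not a leap year): 76 − 28 = 48 left.
March 2033 has 31 days: 48 − 31 = 17 left.
17 days into April 2033 → April 17, 2033.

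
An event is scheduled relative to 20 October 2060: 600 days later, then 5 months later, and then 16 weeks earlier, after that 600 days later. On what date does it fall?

Adding 600 days from October 20, 2060:
October has 31 days, so 31 − 20 = 11 days remain after October 20, 2060; 600 − 11 = 589 left.
November 2060 has 30 days: 589 − 30 = 559 left.
December 2060 has 31 days: 559 − 31 = 528 left.
January 2061 has 31 days: 528 − 31 = 497 left.
February 2061 has 28 days (2061 is not a leap year): 497 − 28 = 469 left.
March 2061 has 31 days: 469 − 31 = 438 left.
April 2061 has 30 days: 438 − 30 = 408 left.
May 2061 has 31 days: 408 − 31 = 377 left.
June 2061 has 30 days: 377 − 30 = 347 left.
July 2061 has 31 days: 347 − 31 = 316 left.
August 2061 has 31 days: 316 − 31 = 285 left.
September 2061 has 30 days: 285 − 30 = 255 left.
October 2061 has 31 days: 255 − 31 = 224 left.
November 2061 has 30 days: 224 − 30 = 194 left.
December 2061 has 31 days: 194 − 31 = 163 left.
January 2062 has 31 days: 163 − 31 = 132 left.
February 2062 has 28 days (2062 is not a leap year): 132 − 28 = 104 left.
March 2062 has 31 days: 104 − 31 = 73 left.
April 2062 has 30 days: 73 − 30 = 43 left.
May 2062 has 31 days: 43 − 31 = 12 left.
12 days into June 2062 → June 12, 2062.
Adding 5 months from June 12, 2062:
month 6 + 5 = 11 → November 2062.
Day 12 is valid in November, giving November 12, 2062.
Counting back 16 weeks (= 112 days) from November 12, 2062:
Going back 12 days from November 12, 2062 reaches the end of the previous month; 112 − 12 = 100 left.
October 2062 has 31 days: 100 − 31 = 69 left.
September 2062 has 30 days: 69 − 30 = 39 left.
August 2062 has 31 days: 39 − 31 = 8 left.
July 2062 has 31 days; 31 − 8 = 23 → July 23, 2062.
Counting forward 600 days from July 23, 2062:
July has 31 days, so 31 − 23 = 8 days remain after July 23, 2062; 600 − 8 = 592 left.
August 2062 has 31 days: 592 − 31 = 561 left.
September 2062 has 30 days: 561 − 30 = 531 left.
October 2062 has 31 days: 531 − 31 = 500 left.
November 2062 has 30 days: 500 − 30 = 470 left.
December 2062 has 31 days: 470 − 31 = 439 left.
January 2063 has 31 days: 439 − 31 = 408 left.
February 2063 has 28 days (2063 is not a leap year): 408 − 28 = 380 left.
March 2063 has 31 days: 380 − 31 = 349 left.
April 2063 has 30 days: 349 − 30 = 319 left.
May 2063 has 31 days: 319 − 31 = 288 left.
June 2063 has 30 days: 288 − 30 = 258 left.
July 2063 has 31 days: 258 − 31 = 227 left.
August 2063 has 31 days: 227 − 31 = 196 left.
September 2063 has 30 days: 196 − 30 = 166 left.
October 2063 has 31 days: 166 − 31 = 135 left.
November 2063 has 30 days: 135 − 30 = 105 left.
December 2063 has 31 days: 105 − 31 = 74 left.
January 2064 has 31 days: 74 − 31 = 43 left.
February 2064 has 29 days (2064 is a leap year): 43 − 29 = 14 left.
14 days into March 2064 → March 14, 2064.

March 14, 2064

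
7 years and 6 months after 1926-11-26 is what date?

Adding 7 years and 6 months from November 26, 1926.
+7 years → 1933; month 11 + 6 = 17, which is month 5 of year 1934 → May 1934.
Day 26 is valid in May, giving May 26, 1934.

May 26, 1934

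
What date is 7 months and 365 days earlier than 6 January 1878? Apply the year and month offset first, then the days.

June 6, 1876

Going back 7 months and 365 days from January 6, 1878: first the month/year part, then the days.
month 1 − 7 = -6, which is month 6 of year 1877 → June 1877.
Day 6 is valid in June, giving June 6, 1877.
Now subtract 365 days from June 6, 1877.
Going back 6 days from June 6, 1877 reaches the end of the previous month; 365 − 6 = 359 left.
May 1877 has 31 days: 359 − 31 = 328 left.
April 1877 has 30 days: 328 − 30 = 298 left.
March 1877 has 31 days: 298 − 31 = 267 left.
February 1877 has 28 days (1877 is not a leap year): 267 − 28 = 239 left.
January 1877 has 31 days: 239 − 31 = 208 left.
December 1876 has 31 days: 208 − 31 = 177 left.
November 1876 has 30 days: 177 − 30 = 147 left.
October 1876 has 31 days: 147 − 31 = 116 left.
September 1876 has 30 days: 116 − 30 = 86 left.
August 1876 has 31 days: 86 − 31 = 55 left.
July 1876 has 31 days: 55 − 31 = 24 left.
June 1876 has 30 days; 30 − 24 = 6 → June 6, 1876.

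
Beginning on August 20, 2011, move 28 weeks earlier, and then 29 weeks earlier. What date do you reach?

Subtracting 28 weeks (= 196 days) from August 20, 2011:
Going back 20 days from August 20, 2011 reaches the end of the previous month; 196 − 20 = 176 left.
July 2011 has 31 days: 176 − 31 = 145 left.
June 2011 has 30 days: 145 − 30 = 115 left.
May 2011 has 31 days: 115 − 31 = 84 left.
April 2011 has 30 days: 84 − 30 = 54 left.
March 2011 has 31 days: 54 − 31 = 23 left.
February 2011 has 28 days; 28 − 23 = 5 → February 5, 2011.
Going back 29 weeks (= 203 days) from February 5, 2011:
Going back 5 days from February 5, 2011 reaches the end of the previous month; 203 − 5 = 198 left.
January 2011 has 31 days: 198 − 31 = 167 left.
December 2010 has 31 days: 167 − 31 = 136 left.
November 2010 has 30 days: 136 − 30 = 106 left.
October 2010 has 31 days: 106 − 31 = 75 left.
September 2010 has 30 days: 75 − 30 = 45 left.
August 2010 has 31 days: 45 − 31 = 14 left.
July 2010 has 31 days; 31 − 14 = 17 → July 17, 2010.

July 17, 2010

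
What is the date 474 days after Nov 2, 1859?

Adding 474 days from November 2, 1859.
November has 30 days, so 30 − 2 = 28 days remain after November 2, 1859; 474 − 28 = 446 left.
December 1859 has 31 days: 446 − 31 = 415 left.
January 1860 has 31 days: 415 − 31 = 384 left.
February 1860 has 29 days (1860 is a leap year): 384 − 29 = 355 left.
March 1860 has 31 days: 355 − 31 = 324 left.
April 1860 has 30 days: 324 − 30 = 294 left.
May 1860 has 31 days: 294 − 31 = 263 left.
June 1860 has 30 days: 263 − 30 = 233 left.
July 1860 has 31 days: 233 − 31 = 202 left.
August 1860 has 31 days: 202 − 31 = 171 left.
September 1860 has 30 days: 171 − 30 = 141 left.
October 1860 has 31 days: 141 − 31 = 110 left.
November 1860 has 30 days: 110 − 30 = 80 left.
December 1860 has 31 days: 80 − 31 = 49 left.
January 1861 has 31 days: 49 − 31 = 18 left.
18 days into February 1861 → February 18, 1861.

February 18, 1861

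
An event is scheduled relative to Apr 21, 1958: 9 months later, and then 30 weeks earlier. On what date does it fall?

June 25, 1958

Counting forward 9 months from April 21, 1958:
month 4 + 9 = 13, which is month 1 of year 1959 → January 1959.
Day 21 is valid in January, giving January 21, 1959.
Subtracting 30 weeks (= 210 days) from January 21, 1959:
Going back 21 days from January 21, 1959 reaches the end of the previous month; 210 − 21 = 189 left.
December 1958 has 31 days: 189 − 31 = 158 left.
November 1958 has 30 days: 158 − 30 = 128 left.
October 1958 has 31 days: 128 − 31 = 97 left.
September 1958 has 30 days: 97 − 30 = 67 left.
August 1958 has 31 days: 67 − 31 = 36 left.
July 1958 has 31 days: 36 − 31 = 5 left.
June 1958 has 30 days; 30 − 5 = 25 → June 25, 1958.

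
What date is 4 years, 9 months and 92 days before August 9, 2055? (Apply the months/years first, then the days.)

Counting back 4 years, 9 months and 92 days from August 9, 2055: first the month/year part, then the days.
-4 years → 2051; month 8 − 9 = -1, which is month 11 of year 2050 → November 2050.
Day 9 is valid in November, giving November 9, 2050.
Now subtract 92 days from November 9, 2050.
Going back 9 days from November 9, 2050 reaches the end of the previous month; 92 − 9 = 83 left.
October 2050 has 31 days: 83 − 31 = 52 left.
September 2050 has 30 days: 52 − 30 = 22 left.
August 2050 has 31 days; 31 − 22 = 9 → August 9, 2050.

August 9, 2050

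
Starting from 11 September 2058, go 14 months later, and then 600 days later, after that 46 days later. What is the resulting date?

August 18, 2061

Adding 14 months from September 11, 2058:
month 9 + 14 = 23, which is month 11 of year 2059 → November 2059.
Day 11 is valid in November, giving November 11, 2059.
Adding 600 days from November 11, 2059:
November has 30 days, so 30 − 11 = 19 days remain after November 11, 2059; 600 − 19 = 581 left.
December 2059 has 31 days: 581 − 31 = 550 left.
January 2060 has 31 days: 550 − 31 = 519 left.
February 2060 has 29 days (2060 is a leap year): 519 − 29 = 490 left.
March 2060 has 31 days: 490 − 31 = 459 left.
April 2060 has 30 days: 459 − 30 = 429 left.
May 2060 has 31 days: 429 − 31 = 398 left.
June 2060 has 30 days: 398 − 30 = 368 left.
July 2060 has 31 days: 368 − 31 = 337 left.
August 2060 has 31 days: 337 − 31 = 306 left.
September 2060 has 30 days: 306 − 30 = 276 left.
October 2060 has 31 days: 276 − 31 = 245 left.
November 2060 has 30 days: 245 − 30 = 215 left.
December 2060 has 31 days: 215 − 31 = 184 left.
January 2061 has 31 days: 184 − 31 = 153 left.
February 2061 has 28 days (2061 is not a leap year): 153 − 28 = 125 left.
March 2061 has 31 days: 125 − 31 = 94 left.
April 2061 has 30 days: 94 − 30 = 64 left.
May 2061 has 31 days: 64 − 31 = 33 left.
June 2061 has 30 days: 33 − 30 = 3 left.
3 days into July 2061 → July 3, 2061.
Adding 46 days from July 3, 2061:
July has 31 days, so 31 − 3 = 28 days remain after July 3, 2061; 46 − 28 = 18 left.
18 days into August 2061 → August 18, 2061.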